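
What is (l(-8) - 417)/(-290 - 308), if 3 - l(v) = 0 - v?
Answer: 211/299 ≈ 0.70569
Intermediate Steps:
l(v) = 3 + v (l(v) = 3 - (0 - v) = 3 - (-1)*v = 3 + v)
(l(-8) - 417)/(-290 - 308) = ((3 - 8) - 417)/(-290 - 308) = (-5 - 417)/(-598) = -422*(-1/598) = 211/299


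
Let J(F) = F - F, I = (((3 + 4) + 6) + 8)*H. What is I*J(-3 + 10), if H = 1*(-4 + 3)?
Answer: 0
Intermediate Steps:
H = -1 (H = 1*(-1) = -1)
I = -21 (I = (((3 + 4) + 6) + 8)*(-1) = ((7 + 6) + 8)*(-1) = (13 + 8)*(-1) = 21*(-1) = -21)
J(F) = 0
I*J(-3 + 10) = -21*0 = 0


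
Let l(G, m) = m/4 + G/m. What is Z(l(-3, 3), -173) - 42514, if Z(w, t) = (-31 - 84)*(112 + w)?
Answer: -221461/4 ≈ -55365.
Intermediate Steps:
l(G, m) = m/4 + G/m (l(G, m) = m*(1/4) + G/m = m/4 + G/m)
Z(w, t) = -12880 - 115*w (Z(w, t) = -115*(112 + w) = -12880 - 115*w)
Z(l(-3, 3), -173) - 42514 = (-12880 - 115*((1/4)*3 - 3/3)) - 42514 = (-12880 - 115*(3/4 - 3*1/3)) - 42514 = (-12880 - 115*(3/4 - 1)) - 42514 = (-12880 - 115*(-1/4)) - 42514 = (-12880 + 115/4) - 42514 = -51405/4 - 42514 = -221461/4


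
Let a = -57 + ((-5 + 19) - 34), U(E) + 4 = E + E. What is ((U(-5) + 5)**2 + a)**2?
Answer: 16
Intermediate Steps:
U(E) = -4 + 2*E (U(E) = -4 + (E + E) = -4 + 2*E)
a = -77 (a = -57 + (14 - 34) = -57 - 20 = -77)
((U(-5) + 5)**2 + a)**2 = (((-4 + 2*(-5)) + 5)**2 - 77)**2 = (((-4 - 10) + 5)**2 - 77)**2 = ((-14 + 5)**2 - 77)**2 = ((-9)**2 - 77)**2 = (81 - 77)**2 = 4**2 = 16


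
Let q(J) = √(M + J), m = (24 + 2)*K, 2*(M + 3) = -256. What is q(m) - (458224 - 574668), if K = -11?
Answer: 116444 + I*√417 ≈ 1.1644e+5 + 20.421*I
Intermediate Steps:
M = -131 (M = -3 + (½)*(-256) = -3 - 128 = -131)
m = -286 (m = (24 + 2)*(-11) = 26*(-11) = -286)
q(J) = √(-131 + J)
q(m) - (458224 - 574668) = √(-131 - 286) - (458224 - 574668) = √(-417) - 1*(-116444) = I*√417 + 116444 = 116444 + I*√417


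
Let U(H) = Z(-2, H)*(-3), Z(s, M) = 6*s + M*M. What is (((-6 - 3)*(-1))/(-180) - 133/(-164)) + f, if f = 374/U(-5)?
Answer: -70586/7995 ≈ -8.8288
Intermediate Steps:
Z(s, M) = M² + 6*s (Z(s, M) = 6*s + M² = M² + 6*s)
U(H) = 36 - 3*H² (U(H) = (H² + 6*(-2))*(-3) = (H² - 12)*(-3) = (-12 + H²)*(-3) = 36 - 3*H²)
f = -374/39 (f = 374/(36 - 3*(-5)²) = 374/(36 - 3*25) = 374/(36 - 75) = 374/(-39) = 374*(-1/39) = -374/39 ≈ -9.5897)
(((-6 - 3)*(-1))/(-180) - 133/(-164)) + f = (((-6 - 3)*(-1))/(-180) - 133/(-164)) - 374/39 = (-9*(-1)*(-1/180) - 133*(-1/164)) - 374/39 = (9*(-1/180) + 133/164) - 374/39 = (-1/20 + 133/164) - 374/39 = 156/205 - 374/39 = -70586/7995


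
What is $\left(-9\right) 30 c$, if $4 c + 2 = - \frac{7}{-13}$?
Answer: $\frac{2565}{26} \approx 98.654$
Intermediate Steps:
$c = - \frac{19}{52}$ ($c = - \frac{1}{2} + \frac{\left(-7\right) \frac{1}{-13}}{4} = - \frac{1}{2} + \frac{\left(-7\right) \left(- \frac{1}{13}\right)}{4} = - \frac{1}{2} + \frac{1}{4} \cdot \frac{7}{13} = - \frac{1}{2} + \frac{7}{52} = - \frac{19}{52} \approx -0.36538$)
$\left(-9\right) 30 c = \left(-9\right) 30 \left(- \frac{19}{52}\right) = \left(-270\right) \left(- \frac{19}{52}\right) = \frac{2565}{26}$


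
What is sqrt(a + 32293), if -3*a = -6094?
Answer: 89*sqrt(39)/3 ≈ 185.27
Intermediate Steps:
a = 6094/3 (a = -1/3*(-6094) = 6094/3 ≈ 2031.3)
sqrt(a + 32293) = sqrt(6094/3 + 32293) = sqrt(102973/3) = 89*sqrt(39)/3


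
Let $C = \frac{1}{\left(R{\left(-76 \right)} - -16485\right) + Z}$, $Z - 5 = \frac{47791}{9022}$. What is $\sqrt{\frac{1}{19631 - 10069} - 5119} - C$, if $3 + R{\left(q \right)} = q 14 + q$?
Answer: $- \frac{9022}{138508425} + \frac{3 i \sqrt{52004399986}}{9562} \approx -6.5137 \cdot 10^{-5} + 71.547 i$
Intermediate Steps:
$R{\left(q \right)} = -3 + 15 q$ ($R{\left(q \right)} = -3 + \left(q 14 + q\right) = -3 + \left(14 q + q\right) = -3 + 15 q$)
$Z = \frac{92901}{9022}$ ($Z = 5 + \frac{47791}{9022} = \frac{92901}{9022} \approx 10.297$)
$C = \frac{9022}{138508425}$ ($C = \frac{1}{\left(\left(-3 + 15 \left(-76\right)\right) - -16485\right) + \frac{92901}{9022}} = \frac{1}{\left(\left(-3 - 1140\right) + 16485\right) + \frac{92901}{9022}} = \frac{1}{\left(-1143 + 16485\right) + \frac{92901}{9022}} = \frac{1}{15342 + \frac{92901}{9022}} = \frac{1}{\frac{138508425}{9022}} = \frac{9022}{138508425} \approx 6.5137 \cdot 10^{-5}$)
$\sqrt{\frac{1}{19631 - 10069} - 5119} - C = \sqrt{\frac{1}{19631 - 10069} - 5119} - \frac{9022}{138508425} = \sqrt{\frac{1}{9562} - 5119} - \frac{9022}{138508425} = \sqrt{- \frac{48947877}{9562}} - \frac{9022}{138508425} = \frac{3 i \sqrt{52004399986}}{9562} - \frac{9022}{138508425} = - \frac{9022}{138508425} + \frac{3 i \sqrt{52004399986}}{9562}$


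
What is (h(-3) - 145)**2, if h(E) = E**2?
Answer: 18496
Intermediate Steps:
(h(-3) - 145)**2 = ((-3)**2 - 145)**2 = (9 - 145)**2 = (-136)**2 = 18496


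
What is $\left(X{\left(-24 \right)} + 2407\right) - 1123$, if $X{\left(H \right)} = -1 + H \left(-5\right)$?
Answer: $1403$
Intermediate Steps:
$X{\left(H \right)} = -1 - 5 H$
$\left(X{\left(-24 \right)} + 2407\right) - 1123 = \left(\left(-1 - -120\right) + 2407\right) - 1123 = \left(\left(-1 + 120\right) + 2407\right) - 1123 = \left(119 + 2407\right) - 1123 = 2526 - 1123 = 1403$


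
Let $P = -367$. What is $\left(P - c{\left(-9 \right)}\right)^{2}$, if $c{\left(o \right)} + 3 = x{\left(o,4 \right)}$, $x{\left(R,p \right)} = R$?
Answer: $126025$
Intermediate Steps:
$c{\left(o \right)} = -3 + o$
$\left(P - c{\left(-9 \right)}\right)^{2} = \left(-367 - \left(-3 - 9\right)\right)^{2} = \left(-367 - -12\right)^{2} = \left(-367 + 12\right)^{2} = \left(-355\right)^{2} = 126025$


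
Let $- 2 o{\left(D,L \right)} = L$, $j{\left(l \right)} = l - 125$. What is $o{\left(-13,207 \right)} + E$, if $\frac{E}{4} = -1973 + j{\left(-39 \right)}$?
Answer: $- \frac{17303}{2} \approx -8651.5$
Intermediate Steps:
$j{\left(l \right)} = -125 + l$
$o{\left(D,L \right)} = - \frac{L}{2}$
$E = -8548$ ($E = 4 \left(-1973 - 164\right) = 4 \left(-2137\right) = -8548$)
$o{\left(-13,207 \right)} + E = \left(- \frac{1}{2}\right) 207 - 8548 = - \frac{207}{2} - 8548 = - \frac{17303}{2}$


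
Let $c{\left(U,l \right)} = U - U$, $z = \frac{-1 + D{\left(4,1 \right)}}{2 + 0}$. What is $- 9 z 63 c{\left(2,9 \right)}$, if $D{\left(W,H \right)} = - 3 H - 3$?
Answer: $0$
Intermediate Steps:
$D{\left(W,H \right)} = -3 - 3 H$
$z = - \frac{7}{2}$ ($z = \frac{-1 - 6}{2 + 0} = \frac{-1 - 6}{2} = \left(-1 - 6\right) \frac{1}{2} = \left(-7\right) \frac{1}{2} = - \frac{7}{2} \approx -3.5$)
$c{\left(U,l \right)} = 0$
$- 9 z 63 c{\left(2,9 \right)} = \left(-9\right) \left(- \frac{7}{2}\right) 63 \cdot 0 = \frac{63}{2} \cdot 63 \cdot 0 = \frac{3969}{2} \cdot 0 = 0$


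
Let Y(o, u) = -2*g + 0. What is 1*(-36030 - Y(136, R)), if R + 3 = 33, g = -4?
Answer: -36038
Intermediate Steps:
R = 30 (R = -3 + 33 = 30)
Y(o, u) = 8 (Y(o, u) = -2*(-4) + 0 = 8 + 0 = 8)
1*(-36030 - Y(136, R)) = 1*(-36030 - 1*8) = 1*(-36030 - 8) = 1*(-36038) = -36038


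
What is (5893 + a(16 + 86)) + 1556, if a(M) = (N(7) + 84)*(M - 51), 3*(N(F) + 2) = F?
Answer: 11750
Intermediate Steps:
N(F) = -2 + F/3
a(M) = -4301 + 253*M/3 (a(M) = ((-2 + (⅓)*7) + 84)*(M - 51) = ((-2 + 7/3) + 84)*(-51 + M) = (⅓ + 84)*(-51 + M) = 253*(-51 + M)/3 = -4301 + 253*M/3)
(5893 + a(16 + 86)) + 1556 = (5893 + (-4301 + 253*(16 + 86)/3)) + 1556 = (5893 + (-4301 + (253/3)*102)) + 1556 = (5893 + (-4301 + 8602)) + 1556 = (5893 + 4301) + 1556 = 10194 + 1556 = 11750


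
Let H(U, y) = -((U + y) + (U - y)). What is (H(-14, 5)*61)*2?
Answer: 3416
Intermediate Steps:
H(U, y) = -2*U
(H(-14, 5)*61)*2 = (-2*(-14)*61)*2 = (28*61)*2 = 1708*2 = 3416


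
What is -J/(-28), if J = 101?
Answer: 101/28 ≈ 3.6071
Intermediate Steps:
-J/(-28) = -101/(-28) = -(-1)*101/28 = -1*(-101/28) = 101/28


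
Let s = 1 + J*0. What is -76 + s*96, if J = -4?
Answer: 20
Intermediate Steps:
s = 1 (s = 1 - 4*0 = 1 + 0 = 1)
-76 + s*96 = -76 + 1*96 = -76 + 96 = 20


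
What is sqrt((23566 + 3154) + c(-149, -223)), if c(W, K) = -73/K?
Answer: sqrt(1328775159)/223 ≈ 163.46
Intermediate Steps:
sqrt((23566 + 3154) + c(-149, -223)) = sqrt((23566 + 3154) - 73/(-223)) = sqrt(26720 - 73*(-1/223)) = sqrt(26720 + 73/223) = sqrt(5958633/223) = sqrt(1328775159)/223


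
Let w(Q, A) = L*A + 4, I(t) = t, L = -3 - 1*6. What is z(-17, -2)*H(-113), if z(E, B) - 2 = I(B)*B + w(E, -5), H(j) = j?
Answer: -6215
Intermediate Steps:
L = -9 (L = -3 - 6 = -9)
w(Q, A) = 4 - 9*A (w(Q, A) = -9*A + 4 = 4 - 9*A)
z(E, B) = 51 + B² (z(E, B) = 2 + (B*B + (4 - 9*(-5))) = 2 + (B² + (4 + 45)) = 2 + (B² + 49) = 2 + (49 + B²) = 51 + B²)
z(-17, -2)*H(-113) = (51 + (-2)²)*(-113) = (51 + 4)*(-113) = 55*(-113) = -6215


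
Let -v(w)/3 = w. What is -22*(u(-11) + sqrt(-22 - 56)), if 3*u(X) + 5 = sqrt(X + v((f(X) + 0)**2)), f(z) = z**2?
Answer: 110/3 - 22*I*sqrt(78) - 22*I*sqrt(43934)/3 ≈ 36.667 - 1731.4*I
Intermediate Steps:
v(w) = -3*w
u(X) = -5/3 + sqrt(X - 3*X**4)/3 (u(X) = -5/3 + sqrt(X - 3*(X**2 + 0)**2)/3 = -5/3 + sqrt(X - 3*X**4)/3)
-22*(u(-11) + sqrt(-22 - 56)) = -22*((-5/3 + sqrt(-11*(1 - 3*(-11)**3))/3) + sqrt(-22 - 56)) = -22*((-5/3 + sqrt(-11*(1 - 3*(-1331)))/3) + sqrt(-78)) = -22*((-5/3 + sqrt(-11*(1 + 3993))/3) + I*sqrt(78)) = -22*((-5/3 + sqrt(-11*3994)/3) + I*sqrt(78)) = -22*((-5/3 + sqrt(-43934)/3) + I*sqrt(78)) = -22*((-5/3 + (I*sqrt(43934))/3) + I*sqrt(78)) = -22*((-5/3 + I*sqrt(43934)/3) + I*sqrt(78)) = -22*(-5/3 + I*sqrt(78) + I*sqrt(43934)/3) = 110/3 - 22*I*sqrt(78) - 22*I*sqrt(43934)/3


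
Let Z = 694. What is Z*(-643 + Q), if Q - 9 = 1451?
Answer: 566998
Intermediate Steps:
Q = 1460 (Q = 9 + 1451 = 1460)
Z*(-643 + Q) = 694*(-643 + 1460) = 694*817 = 566998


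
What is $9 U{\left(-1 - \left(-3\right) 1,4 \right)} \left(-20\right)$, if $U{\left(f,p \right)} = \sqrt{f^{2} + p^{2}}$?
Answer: $- 360 \sqrt{5} \approx -804.98$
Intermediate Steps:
$9 U{\left(-1 - \left(-3\right) 1,4 \right)} \left(-20\right) = 9 \sqrt{\left(-1 - \left(-3\right) 1\right)^{2} + 4^{2}} \left(-20\right) = 9 \sqrt{\left(-1 - -3\right)^{2} + 16} \left(-20\right) = 9 \sqrt{\left(-1 + 3\right)^{2} + 16} \left(-20\right) = 9 \sqrt{2^{2} + 16} \left(-20\right) = 9 \sqrt{4 + 16} \left(-20\right) = 9 \sqrt{20} \left(-20\right) = 9 \cdot 2 \sqrt{5} \left(-20\right) = 18 \sqrt{5} \left(-20\right) = - 360 \sqrt{5}$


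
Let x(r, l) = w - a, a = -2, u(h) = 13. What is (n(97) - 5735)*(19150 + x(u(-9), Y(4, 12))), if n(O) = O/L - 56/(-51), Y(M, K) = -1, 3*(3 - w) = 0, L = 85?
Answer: -1866787558/17 ≈ -1.0981e+8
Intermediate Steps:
w = 3 (w = 3 - ⅓*0 = 3 + 0 = 3)
n(O) = 56/51 + O/85 (n(O) = O/85 - 56/(-51) = O*(1/85) - 56*(-1/51) = O/85 + 56/51 = 56/51 + O/85)
x(r, l) = 5 (x(r, l) = 3 - 1*(-2) = 3 + 2 = 5)
(n(97) - 5735)*(19150 + x(u(-9), Y(4, 12))) = ((56/51 + (1/85)*97) - 5735)*(19150 + 5) = ((56/51 + 97/85) - 5735)*19155 = (571/255 - 5735)*19155 = -1461854/255*19155 = -1866787558/17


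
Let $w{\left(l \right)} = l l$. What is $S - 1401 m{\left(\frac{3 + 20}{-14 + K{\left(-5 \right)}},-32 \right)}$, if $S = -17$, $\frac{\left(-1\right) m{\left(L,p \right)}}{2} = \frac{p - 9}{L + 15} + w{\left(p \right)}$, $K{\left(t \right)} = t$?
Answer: $\frac{374777882}{131} \approx 2.8609 \cdot 10^{6}$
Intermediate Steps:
$w{\left(l \right)} = l^{2}$
$m{\left(L,p \right)} = - 2 p^{2} - \frac{2 \left(-9 + p\right)}{15 + L}$ ($m{\left(L,p \right)} = - 2 \left(\frac{p - 9}{L + 15} + p^{2}\right) = - 2 \left(\frac{-9 + p}{15 + L} + p^{2}\right) = - 2 \left(p^{2} + \frac{-9 + p}{15 + L}\right) = - 2 p^{2} - \frac{2 \left(-9 + p\right)}{15 + L}$)
$S - 1401 m{\left(\frac{3 + 20}{-14 + K{\left(-5 \right)}},-32 \right)} = -17 - 1401 \frac{2 \left(9 - -32 - 15 \left(-32\right)^{2} - \frac{3 + 20}{-14 - 5} \left(-32\right)^{2}\right)}{15 + \frac{3 + 20}{-14 - 5}} = -17 - 1401 \frac{2 \left(9 + 32 - 15360 - \frac{23}{-19} \cdot 1024\right)}{15 + \frac{23}{-19}} = -17 - 1401 \frac{2 \left(9 + 32 - 15360 - 23 \left(- \frac{1}{19}\right) 1024\right)}{15 + 23 \left(- \frac{1}{19}\right)} = -17 - 1401 \frac{2 \left(9 + 32 - 15360 - \left(- \frac{23}{19}\right) 1024\right)}{15 - \frac{23}{19}} = -17 - 1401 \frac{2 \left(9 + 32 - 15360 + \frac{23552}{19}\right)}{\frac{262}{19}} = -17 - 1401 \cdot 2 \cdot \frac{19}{262} \left(- \frac{267509}{19}\right) = -17 - - \frac{374780109}{131} = -17 + \frac{374780109}{131} = \frac{374777882}{131}$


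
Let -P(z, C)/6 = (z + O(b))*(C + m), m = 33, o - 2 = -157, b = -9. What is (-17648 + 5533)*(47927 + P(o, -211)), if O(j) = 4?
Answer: 1373126215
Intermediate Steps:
o = -155 (o = 2 - 157 = -155)
P(z, C) = -6*(4 + z)*(33 + C) (P(z, C) = -6*(z + 4)*(C + 33) = -6*(4 + z)*(33 + C))
(-17648 + 5533)*(47927 + P(o, -211)) = (-17648 + 5533)*(47927 + (-792 - 198*(-155) - 24*(-211) - 6*(-211)*(-155))) = -12115*(47927 + (-792 + 30690 + 5064 - 196230)) = -12115*(47927 - 161268) = -12115*(-113341) = 1373126215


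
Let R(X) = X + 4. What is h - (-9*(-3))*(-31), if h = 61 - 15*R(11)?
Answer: 673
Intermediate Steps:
R(X) = 4 + X
h = -164 (h = 61 - 15*(4 + 11) = 61 - 15*15 = 61 - 225 = -164)
h - (-9*(-3))*(-31) = -164 - (-9*(-3))*(-31) = -164 - 27*(-31) = -164 - 1*(-837) = -164 + 837 = 673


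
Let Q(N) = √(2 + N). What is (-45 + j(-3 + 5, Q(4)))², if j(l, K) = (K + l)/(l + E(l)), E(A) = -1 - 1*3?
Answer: (92 + √6)²/4 ≈ 2230.2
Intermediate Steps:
E(A) = -4 (E(A) = -1 - 3 = -4)
j(l, K) = (K + l)/(-4 + l) (j(l, K) = (K + l)/(l - 4) = (K + l)/(-4 + l))
(-45 + j(-3 + 5, Q(4)))² = (-45 + (√(2 + 4) + (-3 + 5))/(-4 + (-3 + 5)))² = (-45 + (√6 + 2)/(-4 + 2))² = (-45 + (2 + √6)/(-2))² = (-45 - (2 + √6)/2)² = (-45 + (-1 - √6/2))² = (-46 - √6/2)²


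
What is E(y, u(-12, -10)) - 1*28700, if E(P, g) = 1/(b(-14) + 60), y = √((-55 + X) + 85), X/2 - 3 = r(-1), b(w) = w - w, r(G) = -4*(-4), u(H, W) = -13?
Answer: -1721999/60 ≈ -28700.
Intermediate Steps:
r(G) = 16
b(w) = 0
X = 38 (X = 6 + 2*16 = 6 + 32 = 38)
y = 2*√17 (y = √((-55 + 38) + 85) = √(-17 + 85) = √68 = 2*√17 ≈ 8.2462)
E(P, g) = 1/60 (E(P, g) = 1/(0 + 60) = 1/60)
E(y, u(-12, -10)) - 1*28700 = 1/60 - 1*28700 = 1/60 - 28700 = -1721999/60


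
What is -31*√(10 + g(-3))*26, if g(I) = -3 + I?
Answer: -1612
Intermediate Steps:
-31*√(10 + g(-3))*26 = -31*√(10 + (-3 - 3))*26 = -31*√(10 - 6)*26 = -31*√4*26 = -31*2*26 = -62*26 = -1612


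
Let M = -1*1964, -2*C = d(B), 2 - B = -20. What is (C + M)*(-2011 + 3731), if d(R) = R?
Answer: -3397000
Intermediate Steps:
B = 22 (B = 2 - 1*(-20) = 2 + 20 = 22)
C = -11 (C = -½*22 = -11)
M = -1964
(C + M)*(-2011 + 3731) = (-11 - 1964)*(-2011 + 3731) = -1975*1720 = -3397000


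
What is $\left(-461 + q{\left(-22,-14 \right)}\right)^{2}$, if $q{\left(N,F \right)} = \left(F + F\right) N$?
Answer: $24025$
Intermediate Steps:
$q{\left(N,F \right)} = 2 F N$
$\left(-461 + q{\left(-22,-14 \right)}\right)^{2} = \left(-461 + 2 \left(-14\right) \left(-22\right)\right)^{2} = \left(-461 + 616\right)^{2} = 155^{2} = 24025$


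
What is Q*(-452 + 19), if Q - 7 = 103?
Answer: -47630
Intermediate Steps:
Q = 110 (Q = 7 + 103 = 110)
Q*(-452 + 19) = 110*(-452 + 19) = 110*(-433) = -47630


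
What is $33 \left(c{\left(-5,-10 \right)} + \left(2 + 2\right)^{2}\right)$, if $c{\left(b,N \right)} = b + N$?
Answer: $33$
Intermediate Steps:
$c{\left(b,N \right)} = N + b$
$33 \left(c{\left(-5,-10 \right)} + \left(2 + 2\right)^{2}\right) = 33 \left(\left(-10 - 5\right) + \left(2 + 2\right)^{2}\right) = 33 \left(-15 + 4^{2}\right) = 33 \left(-15 + 16\right) = 33 \cdot 1 = 33$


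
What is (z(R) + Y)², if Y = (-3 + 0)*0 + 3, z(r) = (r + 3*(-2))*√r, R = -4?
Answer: (3 - 20*I)² ≈ -391.0 - 120.0*I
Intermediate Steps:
z(r) = √r*(-6 + r) (z(r) = (r - 6)*√r = (-6 + r)*√r = √r*(-6 + r))
Y = 3 (Y = -3*0 + 3 = 0 + 3 = 3)
(z(R) + Y)² = (√(-4)*(-6 - 4) + 3)² = ((2*I)*(-10) + 3)² = (-20*I + 3)² = (3 - 20*I)²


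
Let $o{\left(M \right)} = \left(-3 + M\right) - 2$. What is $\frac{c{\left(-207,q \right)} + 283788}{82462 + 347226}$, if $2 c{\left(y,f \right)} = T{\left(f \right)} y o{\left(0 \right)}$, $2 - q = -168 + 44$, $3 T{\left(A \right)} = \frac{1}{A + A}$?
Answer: $\frac{47676499}{72187584} \approx 0.66045$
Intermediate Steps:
$o{\left(M \right)} = -5 + M$
$T{\left(A \right)} = \frac{1}{6 A}$ ($T{\left(A \right)} = \frac{1}{3 \left(A + A\right)} = \frac{1}{3 \cdot 2 A} = \frac{\frac{1}{2} \frac{1}{A}}{3} = \frac{1}{6 A}$)
$q = 126$ ($q = 2 - \left(-168 + 44\right) = 2 - -124 = 2 + 124 = 126$)
$c{\left(y,f \right)} = - \frac{5 y}{12 f}$ ($c{\left(y,f \right)} = \frac{\frac{1}{6 f} y \left(-5 + 0\right)}{2} = \frac{\frac{y}{6 f} \left(-5\right)}{2} = \frac{\left(- \frac{5}{6}\right) y \frac{1}{f}}{2} = - \frac{5 y}{12 f}$)
$\frac{c{\left(-207,q \right)} + 283788}{82462 + 347226} = \frac{\left(- \frac{5}{12}\right) \left(-207\right) \frac{1}{126} + 283788}{82462 + 347226} = \frac{\left(- \frac{5}{12}\right) \left(-207\right) \frac{1}{126} + 283788}{429688} = \left(\frac{115}{168} + 283788\right) \frac{1}{429688} = \frac{47676499}{168} \cdot \frac{1}{429688} = \frac{47676499}{72187584}$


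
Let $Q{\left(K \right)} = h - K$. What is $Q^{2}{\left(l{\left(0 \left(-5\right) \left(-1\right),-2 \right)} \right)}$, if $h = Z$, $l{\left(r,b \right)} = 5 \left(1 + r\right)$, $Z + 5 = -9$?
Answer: $361$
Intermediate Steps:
$Z = -14$ ($Z = -5 - 9 = -14$)
$l{\left(r,b \right)} = 5 + 5 r$
$h = -14$
$Q{\left(K \right)} = -14 - K$
$Q^{2}{\left(l{\left(0 \left(-5\right) \left(-1\right),-2 \right)} \right)} = \left(-14 - \left(5 + 5 \cdot 0 \left(-5\right) \left(-1\right)\right)\right)^{2} = \left(-14 - \left(5 + 5 \cdot 0 \left(-1\right)\right)\right)^{2} = \left(-14 - \left(5 + 5 \cdot 0\right)\right)^{2} = \left(-14 - \left(5 + 0\right)\right)^{2} = \left(-14 - 5\right)^{2} = \left(-19\right)^{2} = 361$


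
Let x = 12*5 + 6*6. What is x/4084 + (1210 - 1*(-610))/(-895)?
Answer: -367348/182759 ≈ -2.0100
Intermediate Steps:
x = 96 (x = 60 + 36 = 96)
x/4084 + (1210 - 1*(-610))/(-895) = 96/4084 + (1210 - 1*(-610))/(-895) = 96*(1/4084) + (1210 + 610)*(-1/895) = 24/1021 + 1820*(-1/895) = 24/1021 - 364/179 = -367348/182759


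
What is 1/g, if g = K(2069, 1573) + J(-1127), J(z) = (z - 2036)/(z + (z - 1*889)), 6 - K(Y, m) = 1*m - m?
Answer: 3143/22021 ≈ 0.14273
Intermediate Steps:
K(Y, m) = 6 (K(Y, m) = 6 - (1*m - m) = 6 - (m - m) = 6 - 1*0 = 6 + 0 = 6)
J(z) = (-2036 + z)/(-889 + 2*z) (J(z) = (-2036 + z)/(z + (z - 889)) = (-2036 + z)/(z + (-889 + z)) = (-2036 + z)/(-889 + 2*z))
g = 22021/3143 (g = 6 + (-2036 - 1127)/(-889 + 2*(-1127)) = 6 - 3163/(-889 - 2254) = 6 - 3163/(-3143) = 6 - 1/3143*(-3163) = 6 + 3163/3143 = 22021/3143 ≈ 7.0064)
1/g = 1/(22021/3143) = 3143/22021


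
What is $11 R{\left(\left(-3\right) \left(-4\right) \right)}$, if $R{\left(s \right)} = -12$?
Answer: $-132$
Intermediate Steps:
$11 R{\left(\left(-3\right) \left(-4\right) \right)} = 11 \left(-12\right) = -132$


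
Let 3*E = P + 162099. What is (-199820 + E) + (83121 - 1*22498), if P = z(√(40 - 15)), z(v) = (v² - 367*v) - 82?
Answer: -257384/3 ≈ -85795.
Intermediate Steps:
z(v) = -82 + v² - 367*v
P = -1892 (P = -82 + (√(40 - 15))² - 367*√(40 - 15) = -82 + (√25)² - 367*√25 = -82 + 5² - 367*5 = -82 + 25 - 1835 = -1892)
E = 160207/3 (E = (-1892 + 162099)/3 = (⅓)*160207 = 160207/3 ≈ 53402.)
(-199820 + E) + (83121 - 1*22498) = (-199820 + 160207/3) + (83121 - 1*22498) = -439253/3 + (83121 - 22498) = -439253/3 + 60623 = -257384/3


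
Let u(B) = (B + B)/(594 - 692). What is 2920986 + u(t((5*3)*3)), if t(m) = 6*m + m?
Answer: 20446857/7 ≈ 2.9210e+6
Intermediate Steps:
t(m) = 7*m
u(B) = -B/49 (u(B) = (2*B)/(-98) = (2*B)*(-1/98) = -B/49)
2920986 + u(t((5*3)*3)) = 2920986 - (5*3)*3/7 = 2920986 - 15*3/7 = 2920986 - 45/7 = 20446857/7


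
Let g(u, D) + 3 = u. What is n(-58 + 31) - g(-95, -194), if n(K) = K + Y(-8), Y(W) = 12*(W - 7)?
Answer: -109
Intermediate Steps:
g(u, D) = -3 + u
Y(W) = -84 + 12*W (Y(W) = 12*(-7 + W) = -84 + 12*W)
n(K) = -180 + K (n(K) = K + (-84 + 12*(-8)) = K + (-84 - 96) = K - 180 = -180 + K)
n(-58 + 31) - g(-95, -194) = (-180 + (-58 + 31)) - (-3 - 95) = (-180 - 27) - 1*(-98) = -207 + 98 = -109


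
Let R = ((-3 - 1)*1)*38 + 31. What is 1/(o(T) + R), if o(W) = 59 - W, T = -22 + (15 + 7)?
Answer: -1/62 ≈ -0.016129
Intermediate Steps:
T = 0 (T = -22 + 22 = 0)
R = -121 (R = -4*1*38 + 31 = -4*38 + 31 = -152 + 31 = -121)
1/(o(T) + R) = 1/((59 - 1*0) - 121) = 1/((59 + 0) - 121) = 1/(59 - 121) = 1/(-62) = -1/62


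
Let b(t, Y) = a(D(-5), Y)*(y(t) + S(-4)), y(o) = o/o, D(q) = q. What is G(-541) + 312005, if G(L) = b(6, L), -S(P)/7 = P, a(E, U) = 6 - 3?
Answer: 312092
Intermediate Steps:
y(o) = 1
a(E, U) = 3
S(P) = -7*P
b(t, Y) = 87 (b(t, Y) = 3*(1 - 7*(-4)) = 3*(1 + 28) = 3*29 = 87)
G(L) = 87
G(-541) + 312005 = 87 + 312005 = 312092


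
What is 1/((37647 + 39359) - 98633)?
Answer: -1/21627 ≈ -4.6238e-5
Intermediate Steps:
1/((37647 + 39359) - 98633) = 1/(77006 - 98633) = 1/(-21627) = -1/21627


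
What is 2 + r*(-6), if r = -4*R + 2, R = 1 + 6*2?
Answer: 302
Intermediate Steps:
R = 13 (R = 1 + 12 = 13)
r = -50 (r = -4*13 + 2 = -52 + 2 = -50)
2 + r*(-6) = 2 - 50*(-6) = 2 + 300 = 302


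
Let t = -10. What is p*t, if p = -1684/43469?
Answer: 16840/43469 ≈ 0.38740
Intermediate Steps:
p = -1684/43469 (p = -1684*1/43469 = -1684/43469 ≈ -0.038740)
p*t = -1684/43469*(-10) = 16840/43469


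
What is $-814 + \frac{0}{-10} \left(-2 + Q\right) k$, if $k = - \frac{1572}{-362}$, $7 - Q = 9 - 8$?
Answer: $-814$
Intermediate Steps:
$Q = 6$ ($Q = 7 - \left(9 - 8\right) = 7 - 1 = 6$)
$k = \frac{786}{181}$ ($k = \left(-1572\right) \left(- \frac{1}{362}\right) = \frac{786}{181} \approx 4.3425$)
$-814 + \frac{0}{-10} \left(-2 + Q\right) k = -814 + \frac{0}{-10} \left(-2 + 6\right) \frac{786}{181} = -814 + 0 \left(- \frac{1}{10}\right) 4 \cdot \frac{786}{181} = -814 + 0 \cdot 4 \cdot \frac{786}{181} = -814 + 0 \cdot \frac{786}{181} = -814 + 0 = -814$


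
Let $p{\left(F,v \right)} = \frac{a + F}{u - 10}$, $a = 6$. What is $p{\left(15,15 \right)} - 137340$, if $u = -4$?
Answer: $- \frac{274683}{2} \approx -1.3734 \cdot 10^{5}$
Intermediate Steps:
$p{\left(F,v \right)} = - \frac{3}{7} - \frac{F}{14}$ ($p{\left(F,v \right)} = \frac{6 + F}{-4 - 10} = \frac{6 + F}{-14} = \left(6 + F\right) \left(- \frac{1}{14}\right) = - \frac{3}{7} - \frac{F}{14}$)
$p{\left(15,15 \right)} - 137340 = \left(- \frac{3}{7} - \frac{15}{14}\right) - 137340 = - \frac{3}{2} - 137340 = - \frac{274683}{2}$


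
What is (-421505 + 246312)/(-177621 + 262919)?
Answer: -175193/85298 ≈ -2.0539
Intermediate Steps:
(-421505 + 246312)/(-177621 + 262919) = -175193/85298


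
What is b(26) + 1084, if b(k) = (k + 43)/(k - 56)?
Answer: 10817/10 ≈ 1081.7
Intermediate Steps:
b(k) = (43 + k)/(-56 + k)
b(26) + 1084 = (43 + 26)/(-56 + 26) + 1084 = 69/(-30) + 1084 = -1/30*69 + 1084 = -23/10 + 1084 = 10817/10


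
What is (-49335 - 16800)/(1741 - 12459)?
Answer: 66135/10718 ≈ 6.1705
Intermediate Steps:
(-49335 - 16800)/(1741 - 12459) = -66135/(-10718) = -66135*(-1/10718) = 66135/10718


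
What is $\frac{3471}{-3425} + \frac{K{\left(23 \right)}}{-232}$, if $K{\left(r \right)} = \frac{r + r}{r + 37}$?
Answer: $- \frac{4847387}{4767600} \approx -1.0167$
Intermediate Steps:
$K{\left(r \right)} = \frac{2 r}{37 + r}$
$\frac{3471}{-3425} + \frac{K{\left(23 \right)}}{-232} = \frac{3471}{-3425} + \frac{2 \cdot 23 \frac{1}{37 + 23}}{-232} = 3471 \left(- \frac{1}{3425}\right) + 2 \cdot 23 \cdot \frac{1}{60} \left(- \frac{1}{232}\right) = - \frac{3471}{3425} + 2 \cdot 23 \cdot \frac{1}{60} \left(- \frac{1}{232}\right) = - \frac{3471}{3425} + \frac{23}{30} \left(- \frac{1}{232}\right) = - \frac{3471}{3425} - \frac{23}{6960} = - \frac{4847387}{4767600}$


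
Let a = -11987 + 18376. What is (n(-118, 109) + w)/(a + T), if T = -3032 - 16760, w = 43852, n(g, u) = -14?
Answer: -43838/13403 ≈ -3.2708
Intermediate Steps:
T = -19792
a = 6389
(n(-118, 109) + w)/(a + T) = (-14 + 43852)/(6389 - 19792) = 43838/(-13403) = 43838*(-1/13403) = -43838/13403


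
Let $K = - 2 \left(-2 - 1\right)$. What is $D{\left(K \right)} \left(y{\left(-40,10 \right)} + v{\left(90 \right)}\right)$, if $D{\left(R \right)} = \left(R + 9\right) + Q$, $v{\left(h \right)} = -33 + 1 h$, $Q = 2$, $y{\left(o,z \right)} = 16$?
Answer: $1241$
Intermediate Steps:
$K = 6$ ($K = \left(-2\right) \left(-3\right) = 6$)
$v{\left(h \right)} = -33 + h$
$D{\left(R \right)} = 11 + R$ ($D{\left(R \right)} = \left(R + 9\right) + 2 = \left(9 + R\right) + 2 = 11 + R$)
$D{\left(K \right)} \left(y{\left(-40,10 \right)} + v{\left(90 \right)}\right) = \left(11 + 6\right) \left(16 + \left(-33 + 90\right)\right) = 17 \left(16 + 57\right) = 17 \cdot 73 = 1241$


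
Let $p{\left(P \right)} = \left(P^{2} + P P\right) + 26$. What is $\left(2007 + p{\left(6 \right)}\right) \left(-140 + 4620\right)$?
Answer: $9430400$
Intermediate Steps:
$p{\left(P \right)} = 26 + 2 P^{2}$ ($p{\left(P \right)} = \left(P^{2} + P^{2}\right) + 26 = 2 P^{2} + 26 = 26 + 2 P^{2}$)
$\left(2007 + p{\left(6 \right)}\right) \left(-140 + 4620\right) = \left(2007 + \left(26 + 2 \cdot 6^{2}\right)\right) \left(-140 + 4620\right) = \left(2007 + \left(26 + 2 \cdot 36\right)\right) 4480 = \left(2007 + \left(26 + 72\right)\right) 4480 = \left(2007 + 98\right) 4480 = 2105 \cdot 4480 = 9430400$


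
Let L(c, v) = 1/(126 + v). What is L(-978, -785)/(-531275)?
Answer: 1/350110225 ≈ 2.8562e-9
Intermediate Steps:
L(-978, -785)/(-531275) = 1/((126 - 785)*(-531275)) = -1/531275/(-659) = -1/659*(-1/531275) = 1/350110225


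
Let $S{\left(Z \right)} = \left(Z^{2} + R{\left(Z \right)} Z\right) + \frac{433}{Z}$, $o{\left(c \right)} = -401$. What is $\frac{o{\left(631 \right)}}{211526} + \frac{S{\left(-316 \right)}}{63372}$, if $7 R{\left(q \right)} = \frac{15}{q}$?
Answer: $\frac{1111102952851}{705987485392} \approx 1.5738$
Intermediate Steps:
$R{\left(q \right)} = \frac{15}{7 q}$ ($R{\left(q \right)} = \frac{15 \frac{1}{q}}{7} = \frac{15}{7 q}$)
$S{\left(Z \right)} = \frac{15}{7} + Z^{2} + \frac{433}{Z}$ ($S{\left(Z \right)} = \left(Z^{2} + \frac{15}{7 Z} Z\right) + \frac{433}{Z} = \left(Z^{2} + \frac{15}{7}\right) + \frac{433}{Z} = \left(\frac{15}{7} + Z^{2}\right) + \frac{433}{Z} = \frac{15}{7} + Z^{2} + \frac{433}{Z}$)
$\frac{o{\left(631 \right)}}{211526} + \frac{S{\left(-316 \right)}}{63372} = - \frac{401}{211526} + \frac{\frac{15}{7} + \left(-316\right)^{2} + \frac{433}{-316}}{63372} = \left(-401\right) \frac{1}{211526} + \left(\frac{15}{7} + 99856 + 433 \left(- \frac{1}{316}\right)\right) \frac{1}{63372} = - \frac{401}{211526} + \left(\frac{15}{7} + 99856 - \frac{433}{316}\right) \frac{1}{63372} = - \frac{401}{211526} + \frac{220883181}{2212} \cdot \frac{1}{63372} = - \frac{401}{211526} + \frac{73627727}{46726288} = \frac{1111102952851}{705987485392}$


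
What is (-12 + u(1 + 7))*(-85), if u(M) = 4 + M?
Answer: 0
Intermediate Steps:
(-12 + u(1 + 7))*(-85) = (-12 + (4 + (1 + 7)))*(-85) = (-12 + (4 + 8))*(-85) = (-12 + 12)*(-85) = 0*(-85) = 0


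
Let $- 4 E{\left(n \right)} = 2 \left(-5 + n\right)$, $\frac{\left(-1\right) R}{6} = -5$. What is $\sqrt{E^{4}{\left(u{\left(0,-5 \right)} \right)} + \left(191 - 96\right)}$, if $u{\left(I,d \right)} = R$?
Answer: $\frac{\sqrt{392145}}{4} \approx 156.55$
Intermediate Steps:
$R = 30$ ($R = \left(-6\right) \left(-5\right) = 30$)
$u{\left(I,d \right)} = 30$
$E{\left(n \right)} = \frac{5}{2} - \frac{n}{2}$ ($E{\left(n \right)} = - \frac{2 \left(-5 + n\right)}{4} = - \frac{-10 + 2 n}{4} = \frac{5}{2} - \frac{n}{2}$)
$\sqrt{E^{4}{\left(u{\left(0,-5 \right)} \right)} + \left(191 - 96\right)} = \sqrt{\left(\frac{5}{2} - 15\right)^{4} + \left(191 - 96\right)} = \sqrt{\left(\frac{5}{2} - 15\right)^{4} + 95} = \sqrt{\left(- \frac{25}{2}\right)^{4} + 95} = \sqrt{\frac{390625}{16} + 95} = \sqrt{\frac{392145}{16}} = \frac{\sqrt{392145}}{4}$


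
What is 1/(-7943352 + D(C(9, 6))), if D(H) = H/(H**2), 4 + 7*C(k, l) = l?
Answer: -2/15886697 ≈ -1.2589e-7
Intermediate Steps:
C(k, l) = -4/7 + l/7
D(H) = 1/H (D(H) = H/H**2 = 1/H)
1/(-7943352 + D(C(9, 6))) = 1/(-7943352 + 1/(-4/7 + (1/7)*6)) = 1/(-7943352 + 1/(-4/7 + 6/7)) = 1/(-7943352 + 1/(2/7)) = 1/(-7943352 + 7/2) = 1/(-15886697/2) = -2/15886697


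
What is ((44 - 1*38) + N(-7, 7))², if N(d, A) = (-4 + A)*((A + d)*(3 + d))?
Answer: 36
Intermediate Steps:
N(d, A) = (-4 + A)*(3 + d)*(A + d) (N(d, A) = (-4 + A)*((3 + d)*(A + d)) = (-4 + A)*(3 + d)*(A + d))
((44 - 1*38) + N(-7, 7))² = ((44 - 1*38) + (-12*7 - 12*(-7) - 4*(-7)² + 3*7² + 7*(-7)² - 7*7² - 1*7*(-7)))² = ((44 - 38) + (-84 + 84 - 4*49 + 3*49 + 7*49 - 7*49 + 49))² = (6 + (-84 + 84 - 196 + 147 + 343 - 343 + 49))² = (6 + 0)² = 6² = 36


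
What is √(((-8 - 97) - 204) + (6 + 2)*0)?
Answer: I*√309 ≈ 17.578*I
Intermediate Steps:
√(((-8 - 97) - 204) + (6 + 2)*0) = √((-105 - 204) + 8*0) = √(-309 + 0) = √(-309) = I*√309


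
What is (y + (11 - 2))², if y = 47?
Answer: 3136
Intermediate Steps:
(y + (11 - 2))² = (47 + (11 - 2))² = (47 + 9)² = 56² = 3136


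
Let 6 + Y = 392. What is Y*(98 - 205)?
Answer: -41302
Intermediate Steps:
Y = 386 (Y = -6 + 392 = 386)
Y*(98 - 205) = 386*(98 - 205) = 386*(-107) = -41302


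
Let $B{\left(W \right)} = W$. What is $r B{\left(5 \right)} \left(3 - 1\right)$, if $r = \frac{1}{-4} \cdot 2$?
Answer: $-5$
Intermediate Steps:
$r = - \frac{1}{2}$ ($r = \left(- \frac{1}{4}\right) 2 = - \frac{1}{2} \approx -0.5$)
$r B{\left(5 \right)} \left(3 - 1\right) = \left(- \frac{1}{2}\right) 5 \left(3 - 1\right) = - \frac{5 \left(3 - 1\right)}{2} = \left(- \frac{5}{2}\right) 2 = -5$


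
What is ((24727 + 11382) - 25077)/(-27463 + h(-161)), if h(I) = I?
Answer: -1379/3453 ≈ -0.39936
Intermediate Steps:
((24727 + 11382) - 25077)/(-27463 + h(-161)) = ((24727 + 11382) - 25077)/(-27463 - 161) = (36109 - 25077)/(-27624) = 11032*(-1/27624) = -1379/3453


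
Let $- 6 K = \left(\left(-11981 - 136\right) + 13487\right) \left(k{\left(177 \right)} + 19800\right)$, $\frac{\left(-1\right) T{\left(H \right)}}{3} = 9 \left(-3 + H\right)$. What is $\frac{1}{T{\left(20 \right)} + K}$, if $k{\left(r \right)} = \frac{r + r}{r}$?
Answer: $- \frac{3}{13565747} \approx -2.2115 \cdot 10^{-7}$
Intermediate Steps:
$T{\left(H \right)} = 81 - 27 H$ ($T{\left(H \right)} = - 3 \cdot 9 \left(-3 + H\right) = - 3 \left(-27 + 9 H\right) = 81 - 27 H$)
$k{\left(r \right)} = 2$ ($k{\left(r \right)} = \frac{2 r}{r} = 2$)
$K = - \frac{13564370}{3}$ ($K = - \frac{\left(\left(-11981 - 136\right) + 13487\right) \left(2 + 19800\right)}{6} = - \frac{\left(-12117 + 13487\right) 19802}{6} = - \frac{1370 \cdot 19802}{6} = \left(- \frac{1}{6}\right) 27128740 = - \frac{13564370}{3} \approx -4.5215 \cdot 10^{6}$)
$\frac{1}{T{\left(20 \right)} + K} = \frac{1}{\left(81 - 540\right) - \frac{13564370}{3}} = \frac{1}{-459 - \frac{13564370}{3}} = \frac{1}{- \frac{13565747}{3}} = - \frac{3}{13565747}$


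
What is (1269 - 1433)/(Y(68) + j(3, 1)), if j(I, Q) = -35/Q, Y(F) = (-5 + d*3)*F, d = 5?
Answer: -164/645 ≈ -0.25426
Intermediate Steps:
Y(F) = 10*F (Y(F) = (-5 + 5*3)*F = (-5 + 15)*F = 10*F)
(1269 - 1433)/(Y(68) + j(3, 1)) = (1269 - 1433)/(10*68 - 35/1) = -164/(680 - 35*1) = -164/(680 - 35) = -164/645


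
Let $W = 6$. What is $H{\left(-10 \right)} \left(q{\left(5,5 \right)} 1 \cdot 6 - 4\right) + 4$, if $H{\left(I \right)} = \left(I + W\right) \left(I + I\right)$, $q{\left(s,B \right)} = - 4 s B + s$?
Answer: $-45916$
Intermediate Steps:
$q{\left(s,B \right)} = s - 4 B s$ ($q{\left(s,B \right)} = - 4 B s + s = s - 4 B s$)
$H{\left(I \right)} = 2 I \left(6 + I\right)$ ($H{\left(I \right)} = \left(I + 6\right) \left(I + I\right) = \left(6 + I\right) 2 I = 2 I \left(6 + I\right)$)
$H{\left(-10 \right)} \left(q{\left(5,5 \right)} 1 \cdot 6 - 4\right) + 4 = 2 \left(-10\right) \left(6 - 10\right) \left(5 \left(1 - 20\right) 1 \cdot 6 - 4\right) + 4 = 2 \left(-10\right) \left(-4\right) \left(5 \left(1 - 20\right) 6 - 4\right) + 4 = 80 \left(5 \left(-19\right) 6 - 4\right) + 4 = 80 \left(\left(-95\right) 6 - 4\right) + 4 = 80 \left(-570 - 4\right) + 4 = 80 \left(-574\right) + 4 = -45920 + 4 = -45916$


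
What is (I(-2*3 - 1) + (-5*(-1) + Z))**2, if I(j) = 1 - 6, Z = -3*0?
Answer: 0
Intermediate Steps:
Z = 0
I(j) = -5
(I(-2*3 - 1) + (-5*(-1) + Z))**2 = (-5 + (-5*(-1) + 0))**2 = (-5 + (5 + 0))**2 = (-5 + 5)**2 = 0**2 = 0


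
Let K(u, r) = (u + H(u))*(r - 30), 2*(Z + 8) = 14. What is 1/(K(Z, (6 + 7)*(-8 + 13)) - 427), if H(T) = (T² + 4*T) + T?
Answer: -1/602 ≈ -0.0016611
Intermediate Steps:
H(T) = T² + 5*T
Z = -1 (Z = -8 + (½)*14 = -8 + 7 = -1)
K(u, r) = (-30 + r)*(u + u*(5 + u)) (K(u, r) = (u + u*(5 + u))*(r - 30) = (u + u*(5 + u))*(-30 + r) = (-30 + r)*(u + u*(5 + u)))
1/(K(Z, (6 + 7)*(-8 + 13)) - 427) = 1/(-(-180 + (6 + 7)*(-8 + 13) - 30*(-1) + ((6 + 7)*(-8 + 13))*(5 - 1)) - 427) = 1/(-(-180 + 13*5 + 30 + (13*5)*4) - 427) = 1/(-(-180 + 65 + 30 + 65*4) - 427) = 1/(-(-180 + 65 + 30 + 260) - 427) = 1/(-1*175 - 427) = 1/(-175 - 427) = 1/(-602) = -1/602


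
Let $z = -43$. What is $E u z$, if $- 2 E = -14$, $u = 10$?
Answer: $-3010$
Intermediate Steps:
$E = 7$ ($E = \left(- \frac{1}{2}\right) \left(-14\right) = 7$)
$E u z = 7 \cdot 10 \left(-43\right) = 70 \left(-43\right) = -3010$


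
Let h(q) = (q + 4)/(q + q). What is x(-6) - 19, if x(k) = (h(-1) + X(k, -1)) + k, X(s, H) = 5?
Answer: -43/2 ≈ -21.500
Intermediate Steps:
h(q) = (4 + q)/(2*q) (h(q) = (4 + q)/((2*q)) = (4 + q)*(1/(2*q)) = (4 + q)/(2*q))
x(k) = 7/2 + k (x(k) = ((1/2)*(4 - 1)/(-1) + 5) + k = ((1/2)*(-1)*3 + 5) + k = (-3/2 + 5) + k = 7/2 + k)
x(-6) - 19 = (7/2 - 6) - 19 = -5/2 - 19 = -43/2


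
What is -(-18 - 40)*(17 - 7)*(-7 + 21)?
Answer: 8120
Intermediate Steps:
-(-18 - 40)*(17 - 7)*(-7 + 21) = -(-58)*10*14 = -(-58)*140 = -1*(-8120) = 8120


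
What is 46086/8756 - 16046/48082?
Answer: 518852069/105251498 ≈ 4.9296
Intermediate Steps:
46086/8756 - 16046/48082 = 46086*(1/8756) - 16046*1/48082 = 23043/4378 - 8023/24041 = 518852069/105251498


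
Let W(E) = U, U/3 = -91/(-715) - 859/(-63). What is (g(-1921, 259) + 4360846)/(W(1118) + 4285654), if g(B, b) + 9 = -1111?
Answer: 2517741765/2474989028 ≈ 1.0173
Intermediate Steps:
g(B, b) = -1120 (g(B, b) = -9 - 1111 = -1120)
U = 47686/1155 (U = 3*(-91/(-715) - 859/(-63)) = 3*(-91*(-1/715) - 859*(-1/63)) = 3*(7/55 + 859/63) = 3*(47686/3465) = 47686/1155 ≈ 41.287)
W(E) = 47686/1155
(g(-1921, 259) + 4360846)/(W(1118) + 4285654) = (-1120 + 4360846)/(47686/1155 + 4285654) = 4359726/(4949978056/1155) = 4359726*(1155/4949978056) = 2517741765/2474989028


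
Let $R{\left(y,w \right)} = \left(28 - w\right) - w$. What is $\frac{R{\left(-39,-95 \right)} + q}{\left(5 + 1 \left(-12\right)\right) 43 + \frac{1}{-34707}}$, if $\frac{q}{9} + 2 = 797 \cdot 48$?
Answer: $- \frac{1494587541}{1305851} \approx -1144.5$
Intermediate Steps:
$R{\left(y,w \right)} = 28 - 2 w$
$q = 344286$ ($q = -18 + 9 \cdot 797 \cdot 48 = -18 + 9 \cdot 38256 = -18 + 344304 = 344286$)
$\frac{R{\left(-39,-95 \right)} + q}{\left(5 + 1 \left(-12\right)\right) 43 + \frac{1}{-34707}} = \frac{\left(28 - -190\right) + 344286}{\left(5 + 1 \left(-12\right)\right) 43 + \frac{1}{-34707}} = \frac{\left(28 + 190\right) + 344286}{\left(5 - 12\right) 43 - \frac{1}{34707}} = \frac{218 + 344286}{\left(-7\right) 43 - \frac{1}{34707}} = \frac{344504}{-301 - \frac{1}{34707}} = \frac{344504}{- \frac{10446808}{34707}} = 344504 \left(- \frac{34707}{10446808}\right) = - \frac{1494587541}{1305851}$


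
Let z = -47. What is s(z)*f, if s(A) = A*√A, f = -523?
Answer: 24581*I*√47 ≈ 1.6852e+5*I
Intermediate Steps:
s(A) = A^(3/2)
s(z)*f = (-47)^(3/2)*(-523) = -47*I*√47*(-523) = 24581*I*√47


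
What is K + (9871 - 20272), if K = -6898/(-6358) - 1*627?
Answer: -35054563/3179 ≈ -11027.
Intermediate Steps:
K = -1989784/3179 (K = -6898*(-1/6358) - 627 = 3449/3179 - 627 = -1989784/3179 ≈ -625.92)
K + (9871 - 20272) = -1989784/3179 + (9871 - 20272) = -1989784/3179 - 10401 = -35054563/3179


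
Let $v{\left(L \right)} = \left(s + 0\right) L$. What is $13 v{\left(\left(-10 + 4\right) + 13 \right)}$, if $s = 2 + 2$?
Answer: $364$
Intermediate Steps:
$s = 4$
$v{\left(L \right)} = 4 L$ ($v{\left(L \right)} = \left(4 + 0\right) L = 4 L$)
$13 v{\left(\left(-10 + 4\right) + 13 \right)} = 13 \cdot 4 \left(\left(-10 + 4\right) + 13\right) = 13 \cdot 4 \left(-6 + 13\right) = 13 \cdot 4 \cdot 7 = 13 \cdot 28 = 364$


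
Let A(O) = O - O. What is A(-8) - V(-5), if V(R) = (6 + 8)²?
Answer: -196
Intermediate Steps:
A(O) = 0
V(R) = 196 (V(R) = 14² = 196)
A(-8) - V(-5) = 0 - 1*196 = 0 - 196 = -196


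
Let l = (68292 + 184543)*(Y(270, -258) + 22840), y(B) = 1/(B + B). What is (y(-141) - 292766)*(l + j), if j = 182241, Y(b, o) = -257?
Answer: -235706981413587799/141 ≈ -1.6717e+15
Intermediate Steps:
y(B) = 1/(2*B)
l = 5709772805 (l = (68292 + 184543)*(-257 + 22840) = 252835*22583 = 5709772805)
(y(-141) - 292766)*(l + j) = ((½)/(-141) - 292766)*(5709772805 + 182241) = ((½)*(-1/141) - 292766)*5709955046 = (-1/282 - 292766)*5709955046 = -82560013/282*5709955046 = -235706981413587799/141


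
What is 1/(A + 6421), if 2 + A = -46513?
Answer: -1/40094 ≈ -2.4941e-5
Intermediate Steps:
A = -46515 (A = -2 - 46513 = -46515)
1/(A + 6421) = 1/(-46515 + 6421) = 1/(-40094) = -1/40094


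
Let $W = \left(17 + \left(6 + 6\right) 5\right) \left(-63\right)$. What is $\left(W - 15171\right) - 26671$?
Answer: $-46693$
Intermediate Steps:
$W = -4851$ ($W = \left(17 + 12 \cdot 5\right) \left(-63\right) = \left(17 + 60\right) \left(-63\right) = 77 \left(-63\right) = -4851$)
$\left(W - 15171\right) - 26671 = \left(-4851 - 15171\right) - 26671 = -20022 - 26671 = -46693$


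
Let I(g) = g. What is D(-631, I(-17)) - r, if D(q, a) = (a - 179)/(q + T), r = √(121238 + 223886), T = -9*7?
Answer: 98/347 - 2*√86281 ≈ -587.19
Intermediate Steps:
T = -63
r = 2*√86281 (r = √345124 = 2*√86281 ≈ 587.47)
D(q, a) = (-179 + a)/(-63 + q) (D(q, a) = (a - 179)/(q - 63) = (-179 + a)/(-63 + q))
D(-631, I(-17)) - r = (-179 - 17)/(-63 - 631) - 2*√86281 = -196/(-694) - 2*√86281 = -1/694*(-196) - 2*√86281 = 98/347 - 2*√86281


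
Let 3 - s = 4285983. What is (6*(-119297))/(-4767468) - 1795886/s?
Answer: 242284507771/425693177055 ≈ 0.56915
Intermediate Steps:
s = -4285980 (s = 3 - 1*4285983 = 3 - 4285983 = -4285980)
(6*(-119297))/(-4767468) - 1795886/s = (6*(-119297))/(-4767468) - 1795886/(-4285980) = -715782*(-1/4767468) - 1795886*(-1/4285980) = 119297/794578 + 897943/2142990 = 242284507771/425693177055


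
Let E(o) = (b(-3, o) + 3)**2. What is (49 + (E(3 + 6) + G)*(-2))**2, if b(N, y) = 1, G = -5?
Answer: 729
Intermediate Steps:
E(o) = 16 (E(o) = (1 + 3)**2 = 4**2 = 16)
(49 + (E(3 + 6) + G)*(-2))**2 = (49 + (16 - 5)*(-2))**2 = (49 + 11*(-2))**2 = (49 - 22)**2 = 27**2 = 729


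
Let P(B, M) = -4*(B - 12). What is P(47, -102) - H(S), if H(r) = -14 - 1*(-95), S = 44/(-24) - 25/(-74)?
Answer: -221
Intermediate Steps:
S = -166/111 (S = 44*(-1/24) - 25*(-1/74) = -11/6 + 25/74 = -166/111 ≈ -1.4955)
H(r) = 81 (H(r) = -14 + 95 = 81)
P(B, M) = 48 - 4*B (P(B, M) = -4*(-12 + B) = 48 - 4*B)
P(47, -102) - H(S) = (48 - 4*47) - 1*81 = (48 - 188) - 81 = -140 - 81 = -221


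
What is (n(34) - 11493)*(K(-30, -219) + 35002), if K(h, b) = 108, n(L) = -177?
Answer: -409733700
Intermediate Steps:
(n(34) - 11493)*(K(-30, -219) + 35002) = (-177 - 11493)*(108 + 35002) = -11670*35110 = -409733700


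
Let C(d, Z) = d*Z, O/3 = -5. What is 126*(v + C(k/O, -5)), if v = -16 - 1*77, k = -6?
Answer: -11970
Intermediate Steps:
O = -15 (O = 3*(-5) = -15)
v = -93 (v = -16 - 77 = -93)
C(d, Z) = Z*d
126*(v + C(k/O, -5)) = 126*(-93 - (-30)/(-15)) = 126*(-93 - (-30)*(-1)/15) = 126*(-93 - 5*⅖) = 126*(-93 - 2) = 126*(-95) = -11970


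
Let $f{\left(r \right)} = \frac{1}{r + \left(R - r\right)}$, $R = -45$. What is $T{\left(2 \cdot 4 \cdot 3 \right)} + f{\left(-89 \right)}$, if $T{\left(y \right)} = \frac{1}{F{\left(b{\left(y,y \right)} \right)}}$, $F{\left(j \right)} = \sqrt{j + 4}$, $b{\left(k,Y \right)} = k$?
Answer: $- \frac{1}{45} + \frac{\sqrt{7}}{14} \approx 0.16676$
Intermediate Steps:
$F{\left(j \right)} = \sqrt{4 + j}$
$T{\left(y \right)} = \frac{1}{\sqrt{4 + y}}$
$f{\left(r \right)} = - \frac{1}{45}$ ($f{\left(r \right)} = \frac{1}{r - \left(45 + r\right)} = \frac{1}{-45} = - \frac{1}{45}$)
$T{\left(2 \cdot 4 \cdot 3 \right)} + f{\left(-89 \right)} = \frac{1}{\sqrt{4 + 2 \cdot 4 \cdot 3}} - \frac{1}{45} = \frac{1}{\sqrt{4 + 8 \cdot 3}} - \frac{1}{45} = \frac{1}{\sqrt{4 + 24}} - \frac{1}{45} = \frac{1}{\sqrt{28}} - \frac{1}{45} = \frac{\sqrt{7}}{14} - \frac{1}{45} = - \frac{1}{45} + \frac{\sqrt{7}}{14}$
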